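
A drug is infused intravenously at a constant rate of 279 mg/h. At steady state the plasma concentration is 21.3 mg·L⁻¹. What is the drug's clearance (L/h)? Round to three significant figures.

13.1 L/h

At steady state, infusion rate = CL × Css, so CL = rate / Css.
CL = 279 / 21.3 = 13.10 L/h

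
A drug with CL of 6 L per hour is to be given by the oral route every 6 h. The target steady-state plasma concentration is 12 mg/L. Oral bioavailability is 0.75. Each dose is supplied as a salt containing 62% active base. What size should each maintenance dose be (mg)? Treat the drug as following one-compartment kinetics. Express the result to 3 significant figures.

929 mg

At steady state, dose per interval replaces the amount cleared in that interval: F·S·D/τ = CL·Css.
D = CL × Css × τ / F / S = 6.000 × 12 × 6 / 0.75 / 0.62 = 929.0 mg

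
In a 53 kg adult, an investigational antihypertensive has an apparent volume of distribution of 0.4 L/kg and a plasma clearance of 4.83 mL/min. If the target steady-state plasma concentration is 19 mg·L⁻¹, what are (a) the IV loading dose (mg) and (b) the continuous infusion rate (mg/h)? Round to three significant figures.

Vd = 0.4 L/kg × 53 kg = 21.20 L
LD = Vd · C_target = 21.20 × 19 = 402.8 mg
CL = 4.83 mL/min = 4.83 × 0.06 = 0.2898 L/h
Infusion rate = 0.2898 L/h × 19 mg/L = 5.506 mg/h

(a) 403 mg; (b) 5.51 mg/h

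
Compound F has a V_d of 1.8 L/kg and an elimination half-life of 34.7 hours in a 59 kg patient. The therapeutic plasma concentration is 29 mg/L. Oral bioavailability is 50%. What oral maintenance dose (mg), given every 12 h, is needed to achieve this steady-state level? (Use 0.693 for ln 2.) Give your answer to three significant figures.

Total Vd = 1.8 × 59 = 106.2 L
CL = ln 2 · Vd / t½ = 0.693 × 106.2 / 34.7 = 2.121 L/h
D = CL × Css × τ / F = 2.121 × 29 × 12 / 0.5 = 1476 mg

1480 mg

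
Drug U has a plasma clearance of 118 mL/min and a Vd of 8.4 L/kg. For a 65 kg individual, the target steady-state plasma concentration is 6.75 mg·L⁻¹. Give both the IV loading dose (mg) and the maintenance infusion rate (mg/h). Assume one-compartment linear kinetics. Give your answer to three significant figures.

Vd(total) = 65 kg × 8.4 L/kg = 546.0 L
Loading dose = Vd × C = 546.0 × 6.75 = 3686 mg
CL = 118 mL/min = 118 × 0.06 = 7.080 L/h
Maintenance infusion rate = CL × Css = 7.080 × 6.75 = 47.79 mg/h

(a) 3690 mg; (b) 47.8 mg/h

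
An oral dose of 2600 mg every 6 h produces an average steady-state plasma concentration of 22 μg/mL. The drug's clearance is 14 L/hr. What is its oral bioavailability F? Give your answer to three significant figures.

F·D/τ = CL·Css at steady state → F = CL·Css·τ / D.
F = 14 × 22 × 6 / 2600 = 0.711

0.711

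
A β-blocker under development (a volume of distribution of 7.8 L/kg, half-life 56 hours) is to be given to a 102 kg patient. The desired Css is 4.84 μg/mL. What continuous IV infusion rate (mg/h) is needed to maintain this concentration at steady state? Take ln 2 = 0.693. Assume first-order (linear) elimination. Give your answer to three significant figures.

47.7 mg/h

Total Vd = 7.8 × 102 = 795.6 L
CL = 0.693 × Vd / t½ = 0.693 × 795.6 / 56 = 9.846 L/h
Infusion rate = CL × Css = 9.846 × 4.84 = 47.65 mg/h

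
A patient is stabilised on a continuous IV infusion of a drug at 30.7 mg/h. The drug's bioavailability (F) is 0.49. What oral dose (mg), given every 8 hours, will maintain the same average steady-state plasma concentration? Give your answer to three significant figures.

501 mg

To maintain the same Css, the systemic dosing rate must be unchanged: F·D/τ = infusion rate.
D = rate × τ / F = 30.7 × 8 / 0.49 = 501.2 mg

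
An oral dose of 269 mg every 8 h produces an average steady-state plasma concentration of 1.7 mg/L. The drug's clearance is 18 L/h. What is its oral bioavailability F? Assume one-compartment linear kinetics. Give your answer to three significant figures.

0.910

F·D/τ = CL·Css at steady state → F = CL·Css·τ / D.
F = 18 × 1.7 × 8 / 269 = 0.910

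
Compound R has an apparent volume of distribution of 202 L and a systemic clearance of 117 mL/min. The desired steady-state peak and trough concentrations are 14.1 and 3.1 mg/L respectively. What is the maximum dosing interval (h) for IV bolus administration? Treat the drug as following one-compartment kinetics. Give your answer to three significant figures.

Convert clearance: 117 mL/min × 60 min/h ÷ 1000 mL/L = 7.020 L/h
k = CL / Vd = 7.020 / 202.0 = 0.03475 h⁻¹
Between IV bolus doses, concentration decays as C = C₀·e^(−kτ), so C_peak/C_trough = e^(kτ).
τ_max = ln(C_peak/C_trough) / k = ln(14.1/3.1) / 0.03475 = 1.515 / 0.03475 = 43.60 h

43.6 h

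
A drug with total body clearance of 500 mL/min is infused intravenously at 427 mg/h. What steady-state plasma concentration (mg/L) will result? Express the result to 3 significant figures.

14.2 mg/L

Convert clearance: 500 mL/min × 60 min/h ÷ 1000 mL/L = 30.00 L/h
Css = rate / CL = 427 / 30.00 = 14.23 mg/L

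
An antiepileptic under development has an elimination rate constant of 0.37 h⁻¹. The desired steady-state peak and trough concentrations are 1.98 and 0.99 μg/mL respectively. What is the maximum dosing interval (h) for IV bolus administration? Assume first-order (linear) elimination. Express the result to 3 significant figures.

1.87 h

Between IV bolus doses, concentration decays as C = C₀·e^(−kτ), so C_peak/C_trough = e^(kτ).
τ_max = ln(C_peak/C_trough) / k = ln(1.98/0.99) / 0.3700 = 0.6931 / 0.3700 = 1.873 h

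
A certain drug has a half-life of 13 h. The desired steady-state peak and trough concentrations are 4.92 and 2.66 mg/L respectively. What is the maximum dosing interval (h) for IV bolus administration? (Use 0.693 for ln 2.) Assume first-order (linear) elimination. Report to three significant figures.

k = 0.693 / t½ = 0.693 / 13 = 0.05331 h⁻¹
Between IV bolus doses, concentration decays as C = C₀·e^(−kτ), so C_peak/C_trough = e^(kτ).
τ_max = ln(C_peak/C_trough) / k = ln(4.92/2.66) / 0.05331 = 0.6150 / 0.05331 = 11.54 h

11.5 h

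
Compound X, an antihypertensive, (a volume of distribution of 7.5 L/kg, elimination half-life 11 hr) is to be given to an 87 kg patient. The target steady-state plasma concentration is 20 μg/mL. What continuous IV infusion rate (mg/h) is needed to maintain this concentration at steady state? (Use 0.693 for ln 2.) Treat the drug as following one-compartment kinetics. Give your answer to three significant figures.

Vd(total) = 87 kg × 7.5 L/kg = 652.5 L
CL = ln 2 · Vd / t½ = 0.693 × 652.5 / 11 = 41.11 L/h
Infusion rate = CL × Css = 41.11 × 20 = 822.2 mg/h

822 mg/h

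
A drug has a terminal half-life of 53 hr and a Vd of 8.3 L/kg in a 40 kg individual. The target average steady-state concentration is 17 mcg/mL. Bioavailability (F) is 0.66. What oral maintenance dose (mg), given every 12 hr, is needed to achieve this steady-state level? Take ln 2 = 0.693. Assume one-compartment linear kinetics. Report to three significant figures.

1340 mg

Vd(total) = 40 kg × 8.3 L/kg = 332.0 L
CL = ln 2 · Vd / t½ = 0.693 × 332.0 / 53 = 4.341 L/h
D = CL × Css × τ / F = 4.341 × 17 × 12 / 0.66 = 1342 mg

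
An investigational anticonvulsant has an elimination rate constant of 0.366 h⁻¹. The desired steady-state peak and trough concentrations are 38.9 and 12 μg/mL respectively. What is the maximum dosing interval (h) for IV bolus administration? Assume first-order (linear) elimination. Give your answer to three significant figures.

Between IV bolus doses, concentration decays as C = C₀·e^(−kτ), so C_peak/C_trough = e^(kτ).
τ_max = ln(C_peak/C_trough) / k = ln(38.9/12) / 0.3660 = 1.176 / 0.3660 = 3.213 h

3.21 h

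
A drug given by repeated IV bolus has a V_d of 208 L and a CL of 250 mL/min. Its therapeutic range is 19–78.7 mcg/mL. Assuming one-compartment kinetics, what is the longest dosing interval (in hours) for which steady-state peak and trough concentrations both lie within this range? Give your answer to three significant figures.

19.7 h

CL = 250 mL/min = 250 × 0.06 = 15.00 L/h
k = CL / Vd = 15.00 / 208.0 = 0.07212 h⁻¹
Between IV bolus doses, concentration decays as C = C₀·e^(−kτ), so C_peak/C_trough = e^(kτ).
τ_max = ln(C_peak/C_trough) / k = ln(78.7/19) / 0.07212 = 1.421 / 0.07212 = 19.70 h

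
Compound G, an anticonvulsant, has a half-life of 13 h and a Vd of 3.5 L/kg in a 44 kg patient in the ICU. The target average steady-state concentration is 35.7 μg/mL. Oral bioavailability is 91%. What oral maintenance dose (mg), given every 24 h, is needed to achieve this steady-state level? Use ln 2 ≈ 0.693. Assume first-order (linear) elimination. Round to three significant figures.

Vd(total) = 44 kg × 3.5 L/kg = 154.0 L
CL = 0.693 × Vd / t½ = 0.693 × 154.0 / 13 = 8.209 L/h
D = CL × Css × τ / F = 8.209 × 35.7 × 24 / 0.91 = 7729 mg

7730 mg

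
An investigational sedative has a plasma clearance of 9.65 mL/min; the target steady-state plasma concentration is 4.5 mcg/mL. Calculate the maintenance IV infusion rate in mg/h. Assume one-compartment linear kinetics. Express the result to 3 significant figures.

Convert clearance: 9.65 mL/min × 60 min/h ÷ 1000 mL/L = 0.5790 L/h
At steady state, infusion rate equals elimination rate: rate in = CL × Css.
Rate = CL × Css = 0.5790 × 4.5 = 2.606 mg/h

2.61 mg/h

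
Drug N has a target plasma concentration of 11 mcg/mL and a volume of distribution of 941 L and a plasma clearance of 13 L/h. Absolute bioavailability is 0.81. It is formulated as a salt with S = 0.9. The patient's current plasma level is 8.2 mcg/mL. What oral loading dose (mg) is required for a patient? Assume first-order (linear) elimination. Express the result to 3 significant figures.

3610 mg

Concentration deficit ΔC = 11 − 8.2 = 2.800 mg/L
LD = Vd × ΔC / F / S = 941.0 × 2.800 / 0.81 / 0.9 = 3614 mg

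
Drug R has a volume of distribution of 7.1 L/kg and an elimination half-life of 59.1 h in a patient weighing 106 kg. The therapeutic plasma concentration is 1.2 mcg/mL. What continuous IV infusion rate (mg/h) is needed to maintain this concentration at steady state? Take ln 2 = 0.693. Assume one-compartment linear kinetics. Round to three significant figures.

Vd = 7.1 L/kg × 106 kg = 752.6 L
CL = ln 2 · Vd / t½ = 0.693 × 752.6 / 59.1 = 8.825 L/h
Infusion rate = CL × Css = 8.825 × 1.2 = 10.59 mg/h

10.6 mg/h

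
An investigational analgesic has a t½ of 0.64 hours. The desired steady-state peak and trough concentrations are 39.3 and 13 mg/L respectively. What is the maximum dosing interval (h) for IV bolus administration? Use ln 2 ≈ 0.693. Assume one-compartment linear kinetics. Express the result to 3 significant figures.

1.02 h

k = 0.693 / t½ = 0.693 / 0.64 = 1.083 h⁻¹
Between IV bolus doses, concentration decays as C = C₀·e^(−kτ), so C_peak/C_trough = e^(kτ).
τ_max = ln(C_peak/C_trough) / k = ln(39.3/13) / 1.083 = 1.106 / 1.083 = 1.021 h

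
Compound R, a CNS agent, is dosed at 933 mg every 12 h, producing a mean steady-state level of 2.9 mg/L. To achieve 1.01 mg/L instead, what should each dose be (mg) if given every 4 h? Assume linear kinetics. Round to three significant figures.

108 mg

For first-order elimination, Css ∝ F·D/(CL·τ); F and CL are unchanged, so Css ∝ D/τ.
D₂ = D₁ × (Css,target / Css,current) × (τ₂/τ₁) = 933 × (1.01/2.9) × (4/12) = 108.3 mg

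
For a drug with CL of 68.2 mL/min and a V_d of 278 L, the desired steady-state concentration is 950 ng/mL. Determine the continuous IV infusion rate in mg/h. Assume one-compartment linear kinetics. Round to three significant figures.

CL = 68.2 mL/min × 60/1000 = 4.092 L/h
C = 950 ng/mL = 0.9500 mg/L
Vd does not affect the maintenance rate; only clearance governs steady-state input.
R₀ = 4.092 × 0.95 = 3.887 mg/h

3.89 mg/h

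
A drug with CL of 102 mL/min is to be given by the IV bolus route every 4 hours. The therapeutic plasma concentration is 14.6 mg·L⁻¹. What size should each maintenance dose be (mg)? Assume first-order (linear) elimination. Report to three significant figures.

CL = 102 mL/min = 102 × 0.06 = 6.120 L/h
D = CL × Css × τ = 6.120 × 14.6 × 4 = 357.4 mg

357 mg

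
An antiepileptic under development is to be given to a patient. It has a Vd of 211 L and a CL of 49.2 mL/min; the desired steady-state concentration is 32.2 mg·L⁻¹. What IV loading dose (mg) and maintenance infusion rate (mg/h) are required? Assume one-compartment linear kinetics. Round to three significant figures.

Loading dose = Vd × C = 211.0 × 32.2 = 6794 mg
CL = 49.2 mL/min = 49.2 × 0.06 = 2.952 L/h
Infusion rate = 2.952 L/h × 32.2 mg/L = 95.05 mg/h

(a) 6790 mg; (b) 95.1 mg/h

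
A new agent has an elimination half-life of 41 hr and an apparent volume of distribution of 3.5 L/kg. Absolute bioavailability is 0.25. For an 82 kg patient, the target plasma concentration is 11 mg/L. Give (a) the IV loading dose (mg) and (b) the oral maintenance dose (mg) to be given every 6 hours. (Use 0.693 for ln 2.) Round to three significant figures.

(a) 3160 mg; (b) 1280 mg

Total Vd = 3.5 × 82 = 287.0 L
LD = Vd × C = 287.0 × 11 = 3157 mg
CL = 0.693 × Vd / t½ = 0.693 × 287.0 / 41 = 4.851 L/h
D = CL × Css × τ / F = 4.851 × 11 × 6 / 0.25 = 1281 mg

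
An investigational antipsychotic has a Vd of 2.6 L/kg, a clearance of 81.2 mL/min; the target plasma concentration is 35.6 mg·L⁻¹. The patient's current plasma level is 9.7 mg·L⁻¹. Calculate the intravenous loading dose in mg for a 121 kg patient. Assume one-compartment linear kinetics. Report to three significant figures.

Vd(total) = 121 kg × 2.6 L/kg = 314.6 L
Concentration deficit ΔC = 35.6 − 9.7 = 25.90 mg/L
LD = Vd × ΔC = 314.6 × 25.90 = 8148 mg

8150 mg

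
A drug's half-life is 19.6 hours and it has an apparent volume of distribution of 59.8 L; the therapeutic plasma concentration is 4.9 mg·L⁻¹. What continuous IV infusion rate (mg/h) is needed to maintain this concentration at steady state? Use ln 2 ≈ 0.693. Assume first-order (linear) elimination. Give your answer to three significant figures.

CL = ln 2 · Vd / t½ = 0.693 × 59.80 / 19.6 = 2.114 L/h
Infusion rate = CL × Css = 2.114 × 4.9 = 10.36 mg/h

10.4 mg/h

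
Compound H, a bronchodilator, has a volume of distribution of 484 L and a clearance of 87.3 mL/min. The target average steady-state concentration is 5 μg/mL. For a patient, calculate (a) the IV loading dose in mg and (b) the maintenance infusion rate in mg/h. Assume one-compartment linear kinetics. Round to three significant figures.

(a) 2420 mg; (b) 26.2 mg/h

LD = Vd · C_target = 484.0 × 5 = 2420 mg
CL = 87.3 mL/min × 60/1000 = 5.238 L/h
Infusion rate = 5.238 L/h × 5 mg/L = 26.19 mg/h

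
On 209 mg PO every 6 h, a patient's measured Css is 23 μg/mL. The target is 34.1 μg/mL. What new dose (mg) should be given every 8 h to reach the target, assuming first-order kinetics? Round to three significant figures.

For first-order elimination, Css ∝ F·D/(CL·τ); F and CL are unchanged, so Css ∝ D/τ.
D₂ = D₁ × (Css,target / Css,current) × (τ₂/τ₁) = 209 × (34.1/23) × (8/6) = 413.2 mg

413 mg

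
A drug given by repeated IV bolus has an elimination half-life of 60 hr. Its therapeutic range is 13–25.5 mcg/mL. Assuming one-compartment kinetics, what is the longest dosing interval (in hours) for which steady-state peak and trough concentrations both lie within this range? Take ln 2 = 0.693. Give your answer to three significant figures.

58.3 h

k = 0.693 / t½ = 0.693 / 60 = 0.01155 h⁻¹
Between IV bolus doses, concentration decays as C = C₀·e^(−kτ), so C_peak/C_trough = e^(kτ).
τ_max = ln(C_peak/C_trough) / k = ln(25.5/13) / 0.01155 = 0.6737 / 0.01155 = 58.33 h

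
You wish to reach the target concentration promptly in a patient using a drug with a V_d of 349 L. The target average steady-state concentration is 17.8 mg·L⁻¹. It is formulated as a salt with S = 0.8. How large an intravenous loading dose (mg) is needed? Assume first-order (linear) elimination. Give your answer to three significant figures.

The loading dose fills Vd to the target concentration.
LD = Vd × C / S = 349.0 × 17.80 / 0.8 = 7765 mg

7770 mg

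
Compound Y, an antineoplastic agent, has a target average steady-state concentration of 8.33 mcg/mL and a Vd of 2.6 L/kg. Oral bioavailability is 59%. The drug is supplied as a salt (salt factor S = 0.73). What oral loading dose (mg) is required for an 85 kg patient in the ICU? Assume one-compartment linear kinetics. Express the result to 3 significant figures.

Vd(total) = 85 kg × 2.6 L/kg = 221.0 L
LD = Vd × C / F / S = 221.0 × 8.330 / 0.59 / 0.73 = 4274 mg

4270 mg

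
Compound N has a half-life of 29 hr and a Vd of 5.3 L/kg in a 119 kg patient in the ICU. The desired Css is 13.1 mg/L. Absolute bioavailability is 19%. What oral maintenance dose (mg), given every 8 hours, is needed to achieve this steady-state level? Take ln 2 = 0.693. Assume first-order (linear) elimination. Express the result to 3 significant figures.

8310 mg

Total Vd = 5.3 × 119 = 630.7 L
CL = ln 2 · Vd / t½ = 0.693 × 630.7 / 29 = 15.07 L/h
D = CL × Css × τ / F = 15.07 × 13.1 × 8 / 0.19 = 8312 mg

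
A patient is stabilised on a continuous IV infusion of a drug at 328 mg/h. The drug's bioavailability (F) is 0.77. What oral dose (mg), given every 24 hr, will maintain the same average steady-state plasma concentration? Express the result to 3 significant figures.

To maintain the same Css, the systemic dosing rate must be unchanged: F·D/τ = infusion rate.
D = rate × τ / F = 328 × 24 / 0.77 = 10220 mg

10200 mg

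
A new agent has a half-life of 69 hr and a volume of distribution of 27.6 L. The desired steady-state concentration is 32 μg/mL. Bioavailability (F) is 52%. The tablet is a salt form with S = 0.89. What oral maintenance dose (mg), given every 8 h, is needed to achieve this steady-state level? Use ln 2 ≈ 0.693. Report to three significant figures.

153 mg

CL = ln 2 · Vd / t½ = 0.693 × 27.60 / 69 = 0.2772 L/h
D = CL × Css × τ / F / S = 0.2772 × 32 × 8 / 0.52 / 0.89 = 153.3 mg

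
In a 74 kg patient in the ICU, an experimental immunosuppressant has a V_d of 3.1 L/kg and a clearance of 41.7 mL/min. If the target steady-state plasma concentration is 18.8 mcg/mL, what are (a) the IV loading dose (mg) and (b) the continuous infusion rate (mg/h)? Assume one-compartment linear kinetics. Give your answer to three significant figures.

Vd = 3.1 L/kg × 74 kg = 229.4 L
Loading: fill Vd to C_target → 229.4 L × 18.8 mg/L = 4313 mg
CL = 41.7 mL/min = 41.7 × 0.06 = 2.502 L/h
Maintenance infusion rate = CL × Css = 2.502 × 18.8 = 47.04 mg/h

(a) 4310 mg; (b) 47.0 mg/h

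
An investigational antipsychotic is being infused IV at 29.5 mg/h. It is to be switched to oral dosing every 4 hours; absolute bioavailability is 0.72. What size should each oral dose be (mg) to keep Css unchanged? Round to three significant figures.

To maintain the same Css, the systemic dosing rate must be unchanged: F·D/τ = infusion rate.
D = rate × τ / F = 29.5 × 4 / 0.72 = 163.9 mg

164 mg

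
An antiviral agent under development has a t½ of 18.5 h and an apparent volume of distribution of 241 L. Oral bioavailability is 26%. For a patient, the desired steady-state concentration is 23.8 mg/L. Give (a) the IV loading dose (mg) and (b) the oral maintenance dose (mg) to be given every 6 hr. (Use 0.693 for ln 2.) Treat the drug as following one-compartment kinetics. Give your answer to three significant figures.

LD = Vd × C = 241.0 × 23.8 = 5736 mg
CL = 0.693 × Vd / t½ = 0.693 × 241.0 / 18.5 = 9.028 L/h
D = CL × Css × τ / F = 9.028 × 23.8 × 6 / 0.26 = 4958 mg

(a) 5740 mg; (b) 4960 mg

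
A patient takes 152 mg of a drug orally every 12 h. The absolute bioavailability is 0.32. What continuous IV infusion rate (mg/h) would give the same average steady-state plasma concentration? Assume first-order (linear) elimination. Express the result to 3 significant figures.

Equivalent systemic input: infusion rate = F·D/τ.
Rate = 0.32 × 152 / 12 = 4.053 mg/h

4.05 mg/h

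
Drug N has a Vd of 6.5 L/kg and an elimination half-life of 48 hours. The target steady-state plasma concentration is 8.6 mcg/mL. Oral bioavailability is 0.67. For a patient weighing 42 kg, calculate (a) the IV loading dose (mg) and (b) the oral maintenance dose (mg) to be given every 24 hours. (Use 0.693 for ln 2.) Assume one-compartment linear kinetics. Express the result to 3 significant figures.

Total Vd = 6.5 × 42 = 273.0 L
LD = Vd × C = 273.0 × 8.6 = 2348 mg
CL = 0.693 × Vd / t½ = 0.693 × 273.0 / 48 = 3.941 L/h
D = CL × Css × τ / F = 3.941 × 8.6 × 24 / 0.67 = 1214 mg

(a) 2350 mg; (b) 1210 mg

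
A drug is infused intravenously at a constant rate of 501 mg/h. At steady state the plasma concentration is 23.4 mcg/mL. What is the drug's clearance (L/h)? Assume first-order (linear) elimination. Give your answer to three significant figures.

At steady state, infusion rate = CL × Css, so CL = rate / Css.
CL = 501 / 23.4 = 21.41 L/h

21.4 L/h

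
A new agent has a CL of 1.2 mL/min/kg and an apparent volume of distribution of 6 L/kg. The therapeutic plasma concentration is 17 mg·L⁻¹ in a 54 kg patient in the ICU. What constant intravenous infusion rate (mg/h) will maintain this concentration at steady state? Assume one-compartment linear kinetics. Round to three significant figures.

66.1 mg/h

CL = 1.2 mL/min/kg × 54 kg = 64.80 mL/min = 64.80 × 60/1000 = 3.888 L/h
Rate = CL × Css = 3.888 × 17 = 66.10 mg/h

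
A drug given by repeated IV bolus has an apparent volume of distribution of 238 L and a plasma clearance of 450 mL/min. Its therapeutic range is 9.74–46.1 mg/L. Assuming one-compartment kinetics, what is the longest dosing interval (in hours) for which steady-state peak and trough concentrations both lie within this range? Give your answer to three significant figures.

13.7 h

Convert clearance: 450 mL/min × 60 min/h ÷ 1000 mL/L = 27.00 L/h
k = CL / Vd = 27.00 / 238.0 = 0.1134 h⁻¹
Between IV bolus doses, concentration decays as C = C₀·e^(−kτ), so C_peak/C_trough = e^(kτ).
τ_max = ln(C_peak/C_trough) / k = ln(46.1/9.74) / 0.1134 = 1.555 / 0.1134 = 13.71 h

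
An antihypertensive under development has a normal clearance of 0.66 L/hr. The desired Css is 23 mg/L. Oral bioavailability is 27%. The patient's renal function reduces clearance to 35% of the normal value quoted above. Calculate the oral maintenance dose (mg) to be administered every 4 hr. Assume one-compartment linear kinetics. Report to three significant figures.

78.7 mg

Patient clearance = 0.35 × 0.6600 = 0.2310 L/h
D = CL × Css × τ / F = 0.2310 × 23 × 4 / 0.27 = 78.71 mg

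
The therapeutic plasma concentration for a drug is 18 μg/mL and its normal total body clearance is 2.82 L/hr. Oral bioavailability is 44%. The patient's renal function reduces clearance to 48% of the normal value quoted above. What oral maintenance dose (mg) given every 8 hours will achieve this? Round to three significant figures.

Patient clearance = 0.48 × 2.820 = 1.354 L/h
D = CL × Css × τ / F = 1.354 × 18 × 8 / 0.44 = 443.1 mg

443 mg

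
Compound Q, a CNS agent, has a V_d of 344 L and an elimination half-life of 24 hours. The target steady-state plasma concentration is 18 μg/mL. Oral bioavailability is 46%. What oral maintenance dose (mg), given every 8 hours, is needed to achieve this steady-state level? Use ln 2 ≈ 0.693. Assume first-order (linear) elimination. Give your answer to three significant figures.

CL = ln 2 · Vd / t½ = 0.693 × 344.0 / 24 = 9.933 L/h
D = CL × Css × τ / F = 9.933 × 18 × 8 / 0.46 = 3109 mg

3110 mg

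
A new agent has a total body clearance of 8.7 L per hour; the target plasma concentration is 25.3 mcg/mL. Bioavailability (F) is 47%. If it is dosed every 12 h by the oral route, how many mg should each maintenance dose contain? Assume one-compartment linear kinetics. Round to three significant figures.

5620 mg

At steady state, dose per interval replaces the amount cleared in that interval: F·D/τ = CL·Css.
D = CL × Css × τ / F = 8.700 × 25.3 × 12 / 0.47 = 5620 mg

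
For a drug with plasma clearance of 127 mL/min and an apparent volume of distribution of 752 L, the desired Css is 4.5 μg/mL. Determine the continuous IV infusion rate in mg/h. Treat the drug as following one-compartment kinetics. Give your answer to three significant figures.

34.3 mg/h

CL = 127 mL/min = 127 × 0.06 = 7.620 L/h
Infusion rate = CL · Css = 7.620 L/h × 4.5 mg/L = 34.29 mg/h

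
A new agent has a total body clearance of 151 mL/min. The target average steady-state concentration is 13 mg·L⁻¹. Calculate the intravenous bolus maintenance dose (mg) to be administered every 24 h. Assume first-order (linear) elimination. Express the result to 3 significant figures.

CL = 151 mL/min × 60/1000 = 9.060 L/h
At steady state, dose per interval replaces the amount cleared in that interval: D/τ = CL·Css.
D = CL × Css × τ = 9.060 × 13 × 24 = 2827 mg

2830 mg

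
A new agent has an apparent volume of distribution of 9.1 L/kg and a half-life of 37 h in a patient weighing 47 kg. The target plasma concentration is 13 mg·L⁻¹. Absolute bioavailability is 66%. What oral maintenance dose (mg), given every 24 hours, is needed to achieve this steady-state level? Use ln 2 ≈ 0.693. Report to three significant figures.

Vd(total) = 47 kg × 9.1 L/kg = 427.7 L
k = 0.693/37 = 0.01873 h⁻¹, so CL = k·Vd = 0.01873 × 427.7 = 8.011 L/h
D = CL × Css × τ / F = 8.011 × 13 × 24 / 0.66 = 3787 mg

3790 mg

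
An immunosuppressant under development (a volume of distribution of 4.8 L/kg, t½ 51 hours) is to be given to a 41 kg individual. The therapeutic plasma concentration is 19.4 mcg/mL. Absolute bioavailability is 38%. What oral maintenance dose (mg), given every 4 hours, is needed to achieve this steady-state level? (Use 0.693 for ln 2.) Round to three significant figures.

546 mg

Total Vd = 4.8 × 41 = 196.8 L
CL = 0.693 × Vd / t½ = 0.693 × 196.8 / 51 = 2.674 L/h
D = CL × Css × τ / F = 2.674 × 19.4 × 4 / 0.38 = 546.1 mg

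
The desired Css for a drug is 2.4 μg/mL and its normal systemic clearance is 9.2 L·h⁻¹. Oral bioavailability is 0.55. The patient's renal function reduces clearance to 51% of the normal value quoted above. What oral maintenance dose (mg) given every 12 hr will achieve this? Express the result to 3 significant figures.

Patient clearance = 0.51 × 9.200 = 4.692 L/h
At steady state, dose per interval replaces the amount cleared in that interval: F·D/τ = CL·Css.
D = CL × Css × τ / F = 4.692 × 2.4 × 12 / 0.55 = 245.7 mg

246 mg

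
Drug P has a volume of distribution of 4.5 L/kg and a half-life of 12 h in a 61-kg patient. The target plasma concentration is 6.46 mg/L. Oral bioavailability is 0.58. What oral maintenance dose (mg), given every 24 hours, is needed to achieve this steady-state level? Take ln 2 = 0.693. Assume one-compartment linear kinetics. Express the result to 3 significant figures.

4240 mg

Vd = 4.5 L/kg × 61 kg = 274.5 L
CL = ln 2 · Vd / t½ = 0.693 × 274.5 / 12 = 15.85 L/h
D = CL × Css × τ / F = 15.85 × 6.46 × 24 / 0.58 = 4237 mg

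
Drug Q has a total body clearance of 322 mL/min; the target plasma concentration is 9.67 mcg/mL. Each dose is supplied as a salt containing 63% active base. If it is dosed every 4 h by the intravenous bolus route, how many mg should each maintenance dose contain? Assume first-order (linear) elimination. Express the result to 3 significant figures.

1190 mg

Convert clearance: 322 mL/min × 60 min/h ÷ 1000 mL/L = 19.32 L/h
D = CL × Css × τ / S = 19.32 × 9.67 × 4 / 0.63 = 1186 mg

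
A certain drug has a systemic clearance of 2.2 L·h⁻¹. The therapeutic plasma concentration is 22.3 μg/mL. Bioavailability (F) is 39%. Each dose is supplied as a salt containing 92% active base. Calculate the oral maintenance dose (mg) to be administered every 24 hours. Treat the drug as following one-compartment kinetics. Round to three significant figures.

3280 mg

D = CL × Css × τ / F / S = 2.200 × 22.3 × 24 / 0.39 / 0.92 = 3282 mg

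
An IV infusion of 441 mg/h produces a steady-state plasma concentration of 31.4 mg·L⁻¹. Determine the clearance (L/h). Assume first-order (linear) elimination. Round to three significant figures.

At steady state, infusion rate = CL × Css, so CL = rate / Css.
CL = 441 / 31.4 = 14.04 L/h

14.0 L/h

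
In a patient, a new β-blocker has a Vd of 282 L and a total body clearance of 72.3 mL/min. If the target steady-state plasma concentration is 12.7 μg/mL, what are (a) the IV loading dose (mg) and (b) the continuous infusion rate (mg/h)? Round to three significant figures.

(a) 3580 mg; (b) 55.1 mg/h

LD = Vd · C_target = 282.0 × 12.7 = 3581 mg
Convert clearance: 72.3 mL/min × 60 min/h ÷ 1000 mL/L = 4.338 L/h
Maintenance: replace elimination → rate = CL × Css = 4.338 × 12.7 = 55.09 mg/h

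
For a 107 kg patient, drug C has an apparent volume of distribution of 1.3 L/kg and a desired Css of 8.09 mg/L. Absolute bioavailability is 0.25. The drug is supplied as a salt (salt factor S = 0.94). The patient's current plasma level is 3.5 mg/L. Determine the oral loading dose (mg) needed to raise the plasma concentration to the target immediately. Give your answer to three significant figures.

Vd = 1.3 L/kg × 107 kg = 139.1 L
The loading dose fills Vd to the target concentration.
Concentration deficit ΔC = 8.09 − 3.5 = 4.590 mg/L
LD = Vd × ΔC / F / S = 139.1 × 4.590 / 0.25 / 0.94 = 2717 mg

2720 mg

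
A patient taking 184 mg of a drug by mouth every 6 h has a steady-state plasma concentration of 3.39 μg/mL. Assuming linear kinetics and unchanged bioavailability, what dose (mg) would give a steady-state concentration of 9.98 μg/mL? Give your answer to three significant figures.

With linear kinetics, Css is proportional to dose rate (D/τ) at fixed clearance.
D₂ = D₁ × (Css,target / Css,current) = 184 × 9.98/3.39 = 541.7 mg

542 mg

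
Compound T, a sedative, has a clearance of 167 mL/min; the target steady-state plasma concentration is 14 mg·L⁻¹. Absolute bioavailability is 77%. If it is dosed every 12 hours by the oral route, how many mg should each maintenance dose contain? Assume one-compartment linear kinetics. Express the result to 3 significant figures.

CL = 167 mL/min × 60/1000 = 10.02 L/h
D = CL × Css × τ / F = 10.02 × 14 × 12 / 0.77 = 2186 mg

2190 mg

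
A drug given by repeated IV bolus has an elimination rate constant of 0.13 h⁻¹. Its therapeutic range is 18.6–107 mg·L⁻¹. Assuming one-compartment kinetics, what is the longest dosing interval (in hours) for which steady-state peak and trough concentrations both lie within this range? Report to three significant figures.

Between IV bolus doses, concentration decays as C = C₀·e^(−kτ), so C_peak/C_trough = e^(kτ).
τ_max = ln(C_peak/C_trough) / k = ln(107/18.6) / 0.1300 = 1.750 / 0.1300 = 13.46 h

13.5 h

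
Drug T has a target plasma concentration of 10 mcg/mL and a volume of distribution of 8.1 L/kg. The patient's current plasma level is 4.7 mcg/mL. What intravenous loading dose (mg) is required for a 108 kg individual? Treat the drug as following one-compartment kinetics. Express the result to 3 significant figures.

4640 mg

Total Vd = 8.1 × 108 = 874.8 L
Concentration deficit ΔC = 10 − 4.7 = 5.300 mg/L
LD = Vd × ΔC = 874.8 × 5.300 = 4636 mg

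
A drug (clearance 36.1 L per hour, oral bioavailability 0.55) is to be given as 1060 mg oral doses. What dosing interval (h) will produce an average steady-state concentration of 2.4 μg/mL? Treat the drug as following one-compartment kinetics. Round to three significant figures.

6.73 h

F·D/τ = CL·Css → τ = F·D / (CL·Css).
τ = 0.55 × 1060 / (36.1 × 2.4) = 6.729 h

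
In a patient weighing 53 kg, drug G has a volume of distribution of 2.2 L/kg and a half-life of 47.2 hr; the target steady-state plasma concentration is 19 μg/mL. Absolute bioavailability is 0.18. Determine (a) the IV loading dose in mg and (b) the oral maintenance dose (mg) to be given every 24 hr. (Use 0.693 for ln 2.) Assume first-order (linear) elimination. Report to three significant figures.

Vd = 2.2 L/kg × 53 kg = 116.6 L
LD = Vd × C = 116.6 × 19 = 2215 mg
CL = 0.693 × Vd / t½ = 0.693 × 116.6 / 47.2 = 1.712 L/h
D = CL × Css × τ / F = 1.712 × 19 × 24 / 0.18 = 4337 mg

(a) 2220 mg; (b) 4340 mg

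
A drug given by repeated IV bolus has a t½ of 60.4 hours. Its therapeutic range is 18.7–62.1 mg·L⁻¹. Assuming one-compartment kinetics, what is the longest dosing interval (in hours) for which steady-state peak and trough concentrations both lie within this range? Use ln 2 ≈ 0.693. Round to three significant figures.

105 h

k = 0.693 / t½ = 0.693 / 60.4 = 0.01147 h⁻¹
Between IV bolus doses, concentration decays as C = C₀·e^(−kτ), so C_peak/C_trough = e^(kτ).
τ_max = ln(C_peak/C_trough) / k = ln(62.1/18.7) / 0.01147 = 1.200 / 0.01147 = 104.6 h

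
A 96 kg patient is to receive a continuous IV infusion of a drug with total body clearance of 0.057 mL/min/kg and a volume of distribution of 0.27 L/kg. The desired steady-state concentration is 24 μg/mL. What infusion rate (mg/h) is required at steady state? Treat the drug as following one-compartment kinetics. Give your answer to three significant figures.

CL = 0.057 mL/min/kg × 96 kg = 5.472 mL/min = 5.472 × 60/1000 = 0.3283 L/h
Rate = CL × Css = 0.3283 × 24 = 7.879 mg/h

7.88 mg/h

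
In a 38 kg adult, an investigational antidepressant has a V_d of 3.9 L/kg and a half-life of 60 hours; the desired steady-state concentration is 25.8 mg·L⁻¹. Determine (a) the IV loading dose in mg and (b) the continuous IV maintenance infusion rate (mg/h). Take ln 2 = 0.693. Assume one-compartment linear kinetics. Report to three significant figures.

Total Vd = 3.9 × 38 = 148.2 L
LD = Vd × C = 148.2 × 25.8 = 3824 mg
CL = 0.693 × Vd / t½ = 0.693 × 148.2 / 60 = 1.712 L/h
Infusion rate = CL × Css = 1.712 × 25.8 = 44.17 mg/h

(a) 3820 mg; (b) 44.2 mg/h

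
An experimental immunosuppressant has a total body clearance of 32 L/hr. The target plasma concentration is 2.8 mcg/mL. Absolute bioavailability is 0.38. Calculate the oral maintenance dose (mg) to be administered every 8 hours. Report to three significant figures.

1890 mg

D = CL × Css × τ / F = 32.00 × 2.8 × 8 / 0.38 = 1886 mg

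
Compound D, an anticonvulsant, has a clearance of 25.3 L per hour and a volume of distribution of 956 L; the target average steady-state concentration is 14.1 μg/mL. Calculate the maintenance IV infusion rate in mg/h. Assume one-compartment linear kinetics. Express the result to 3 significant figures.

357 mg/h

R₀ = 25.30 × 14.1 = 356.7 mg/h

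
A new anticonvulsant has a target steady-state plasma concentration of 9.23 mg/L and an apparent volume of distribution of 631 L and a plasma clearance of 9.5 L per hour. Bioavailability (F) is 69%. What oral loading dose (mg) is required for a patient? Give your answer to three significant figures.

8440 mg

LD is governed by Vd — clearance does not enter the loading-dose calculation.
LD = Vd × C / F = 631.0 × 9.230 / 0.69 = 8441 mg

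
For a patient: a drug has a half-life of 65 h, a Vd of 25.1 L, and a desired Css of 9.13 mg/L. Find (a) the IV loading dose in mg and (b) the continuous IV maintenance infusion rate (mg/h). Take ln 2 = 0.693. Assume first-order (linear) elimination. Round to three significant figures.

(a) 229 mg; (b) 2.44 mg/h

LD = Vd × C = 25.10 × 9.13 = 229.2 mg
CL = 0.693 × Vd / t½ = 0.693 × 25.10 / 65 = 0.2676 L/h
Infusion rate = CL × Css = 0.2676 × 9.13 = 2.443 mg/h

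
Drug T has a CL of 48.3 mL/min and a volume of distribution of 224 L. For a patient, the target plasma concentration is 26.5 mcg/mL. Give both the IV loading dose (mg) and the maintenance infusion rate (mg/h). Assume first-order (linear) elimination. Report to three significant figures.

Loading: fill Vd to C_target → 224.0 L × 26.5 mg/L = 5936 mg
Convert clearance: 48.3 mL/min × 60 min/h ÷ 1000 mL/L = 2.898 L/h
Maintenance infusion rate = CL × Css = 2.898 × 26.5 = 76.80 mg/h

(a) 5940 mg; (b) 76.8 mg/h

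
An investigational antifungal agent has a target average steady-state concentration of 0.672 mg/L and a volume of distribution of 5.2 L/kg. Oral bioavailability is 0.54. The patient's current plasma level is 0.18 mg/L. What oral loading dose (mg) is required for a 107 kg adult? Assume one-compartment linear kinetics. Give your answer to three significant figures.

507 mg

Vd = 5.2 L/kg × 107 kg = 556.4 L
Concentration deficit ΔC = 0.672 − 0.18 = 0.4920 mg/L
LD = Vd × ΔC / F = 556.4 × 0.4920 / 0.54 = 506.9 mg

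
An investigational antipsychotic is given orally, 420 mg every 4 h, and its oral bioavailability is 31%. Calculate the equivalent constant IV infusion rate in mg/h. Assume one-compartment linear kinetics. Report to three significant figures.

Equivalent systemic input: infusion rate = F·D/τ.
Rate = 0.31 × 420 / 4 = 32.55 mg/h

32.6 mg/h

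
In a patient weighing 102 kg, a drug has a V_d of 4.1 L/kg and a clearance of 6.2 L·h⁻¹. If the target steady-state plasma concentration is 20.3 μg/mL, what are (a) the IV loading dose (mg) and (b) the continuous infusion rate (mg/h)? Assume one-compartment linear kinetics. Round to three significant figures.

(a) 8490 mg; (b) 126 mg/h

Total Vd = 4.1 × 102 = 418.2 L
LD = Vd · C_target = 418.2 × 20.3 = 8489 mg
Maintenance: replace elimination → rate = CL × Css = 6.200 × 20.3 = 125.9 mg/h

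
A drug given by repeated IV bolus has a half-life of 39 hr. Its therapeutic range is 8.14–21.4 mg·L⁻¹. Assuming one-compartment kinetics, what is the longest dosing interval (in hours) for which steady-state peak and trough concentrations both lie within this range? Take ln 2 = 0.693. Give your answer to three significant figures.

k = 0.693 / t½ = 0.693 / 39 = 0.01777 h⁻¹
Between IV bolus doses, concentration decays as C = C₀·e^(−kτ), so C_peak/C_trough = e^(kτ).
τ_max = ln(C_peak/C_trough) / k = ln(21.4/8.14) / 0.01777 = 0.9666 / 0.01777 = 54.40 h

54.4 h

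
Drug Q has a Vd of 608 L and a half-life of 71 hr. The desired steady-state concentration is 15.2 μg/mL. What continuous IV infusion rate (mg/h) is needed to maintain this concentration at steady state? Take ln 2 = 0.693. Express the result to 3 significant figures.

k = 0.693/71 = 0.009761 h⁻¹, so CL = k·Vd = 0.009761 × 608.0 = 5.935 L/h
Infusion rate = CL × Css = 5.935 × 15.2 = 90.21 mg/h

90.2 mg/h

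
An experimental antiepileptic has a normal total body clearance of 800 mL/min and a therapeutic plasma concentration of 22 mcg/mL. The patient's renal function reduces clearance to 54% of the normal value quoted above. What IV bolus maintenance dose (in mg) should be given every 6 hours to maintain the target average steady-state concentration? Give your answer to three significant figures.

3420 mg

Convert clearance: 800 mL/min × 60 min/h ÷ 1000 mL/L = 48.00 L/h
Patient clearance = 0.54 × 48.00 = 25.92 L/h
D = CL × Css × τ = 25.92 × 22 × 6 = 3421 mg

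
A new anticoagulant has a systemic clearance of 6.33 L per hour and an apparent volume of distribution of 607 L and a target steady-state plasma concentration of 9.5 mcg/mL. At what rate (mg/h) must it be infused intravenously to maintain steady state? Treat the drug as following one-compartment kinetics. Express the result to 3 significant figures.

Infusion rate = CL · Css = 6.330 L/h × 9.5 mg/L = 60.14 mg/h

60.1 mg/h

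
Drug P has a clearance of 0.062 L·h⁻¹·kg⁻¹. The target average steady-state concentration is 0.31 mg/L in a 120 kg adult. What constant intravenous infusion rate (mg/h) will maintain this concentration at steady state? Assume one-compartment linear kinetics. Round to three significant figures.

CL = 0.062 L·h⁻¹·kg⁻¹ × 120 kg = 7.440 L/h
R₀ = 7.440 × 0.31 = 2.306 mg/h

2.31 mg/h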